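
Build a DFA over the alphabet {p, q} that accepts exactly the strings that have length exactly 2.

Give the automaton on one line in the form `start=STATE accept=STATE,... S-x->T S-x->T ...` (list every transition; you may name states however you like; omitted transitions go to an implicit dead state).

start=s0 accept=s2 s0-p->s1 s0-q->s1 s1-p->s2 s1-q->s2 s2-p->s3 s2-q->s3 s3-p->s3 s3-q->s3

Count input length up to 3: every symbol moves from s0 toward s3, which means 'more than 2' and absorbs. Accept from {s2}.
4 states suffice.
        p   q  
>  s0   s1  s1 
   s1   s2  s2 
 * s2   s3  s3 
   s3   s3  s3 
(> = start, * = accepting)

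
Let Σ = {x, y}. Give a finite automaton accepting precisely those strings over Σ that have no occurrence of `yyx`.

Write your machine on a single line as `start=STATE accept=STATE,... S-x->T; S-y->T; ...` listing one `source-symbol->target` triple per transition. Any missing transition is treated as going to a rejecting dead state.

This is the complement of 'contains `yyx`'. Use the same substring-matching states — A through D holding how much of `yyx` has just been matched — but flip the accepting set: everything except the trap D accepts.
       x  y 
>* A   A  B 
 * B   A  C 
 * C   D  C 
   D   D  D 
(> = start, * = accepting)

start=A; accept=A,B,C; A-x->A; A-y->B; B-x->A; B-y->C; C-x->D; C-y->C; D-x->D; D-y->D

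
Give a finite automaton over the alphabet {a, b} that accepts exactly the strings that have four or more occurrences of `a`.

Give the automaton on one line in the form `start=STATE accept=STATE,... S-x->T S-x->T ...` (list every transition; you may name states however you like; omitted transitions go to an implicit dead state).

start=s0 accept=s4,s5 s0-a->s1 s0-b->s0 s1-a->s2 s1-b->s1 s2-a->s3 s2-b->s2 s3-a->s4 s3-b->s3 s4-a->s5 s4-b->s4 s5-a->s5 s5-b->s5

Count `a`s, saturating at 5: states s0 through s4 mean 0 through 4 `a`s seen; s5 means more than 4. Each `a` increments (capped at s5); other symbols loop. Accept from {s4, s5}.
6 states suffice.
        a   b  
>  s0   s1  s0 
   s1   s2  s1 
   s2   s3  s2 
   s3   s4  s3 
 * s4   s5  s4 
 * s5   s5  s5 
(> = start, * = accepting)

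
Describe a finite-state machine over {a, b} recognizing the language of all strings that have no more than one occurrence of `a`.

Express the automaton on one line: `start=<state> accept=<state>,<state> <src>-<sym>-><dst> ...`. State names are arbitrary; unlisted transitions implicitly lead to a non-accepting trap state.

start=s0 accept=s0,s1 s0-a->s1 s0-b->s0 s1-a->s2 s1-b->s1 s2-a->s2 s2-b->s2

Count `a`s, saturating at 2: state s0 means no `a` yet, s1 means one `a` seen, s2 means more than one. Each `a` increments (capped at s2); other symbols loop. Accept from {s0, s1}.
3 states suffice.
        a   b  
>* s0   s1  s0 
 * s1   s2  s1 
   s2   s2  s2 
(> = start, * = accepting)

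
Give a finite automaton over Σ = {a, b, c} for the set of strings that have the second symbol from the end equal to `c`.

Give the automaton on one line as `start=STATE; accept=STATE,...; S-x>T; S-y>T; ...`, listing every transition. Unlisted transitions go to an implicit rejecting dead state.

start=q0; accept=q10,q11,q12; q0-a>q1; q0-b>q2; q0-c>q3; q1-a>q4; q1-b>q5; q1-c>q6; q2-a>q7; q2-b>q8; q2-c>q9; q3-a>q10; q3-b>q11; q3-c>q12; q4-a>q4; q4-b>q5; q4-c>q6; q5-a>q7; q5-b>q8; q5-c>q9; q6-a>q10; q6-b>q11; q6-c>q12; q7-a>q4; q7-b>q5; q7-c>q6; q8-a>q7; q8-b>q8; q8-c>q9; q9-a>q10; q9-b>q11; q9-c>q12; q10-a>q4; q10-b>q5; q10-c>q6; q11-a>q7; q11-b>q8; q11-c>q9; q12-a>q10; q12-b>q11; q12-c>q12

A DFA must remember the last 2 symbols (since which symbol is second-to-last isn't known until the input ends). Use one state per possible window of the last ≤2 symbols; accept from those whose window starts with `c`.
A 13-state machine:
          a    b    c  
>  q0     q1   q2   q3 
   q1     q4   q5   q6 
   q2     q7   q8   q9 
   q3    q10  q11  q12 
   q4     q4   q5   q6 
   q5     q7   q8   q9 
   q6    q10  q11  q12 
   q7     q4   q5   q6 
   q8     q7   q8   q9 
   q9    q10  q11  q12 
 * q10    q4   q5   q6 
 * q11    q7   q8   q9 
 * q12   q10  q11  q12 
(> = start, * = accepting)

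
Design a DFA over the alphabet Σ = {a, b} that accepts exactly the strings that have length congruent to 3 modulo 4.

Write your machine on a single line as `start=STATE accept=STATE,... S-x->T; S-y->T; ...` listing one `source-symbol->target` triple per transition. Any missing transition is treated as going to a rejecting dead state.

start=S0; accept=S3; S0-a->S1; S0-b->S1; S1-a->S2; S1-b->S2; S2-a->S3; S2-b->S3; S3-a->S0; S3-b->S0

Only the length mod 4 matters, so use a 4-cycle: from any state, every input symbol moves to the next state, wrapping S3 back to S0. Mark S3 accepting.
With 4 states:
        a   b  
>  S0   S1  S1 
   S1   S2  S2 
   S2   S3  S3 
 * S3   S0  S0 
(> = start, * = accepting)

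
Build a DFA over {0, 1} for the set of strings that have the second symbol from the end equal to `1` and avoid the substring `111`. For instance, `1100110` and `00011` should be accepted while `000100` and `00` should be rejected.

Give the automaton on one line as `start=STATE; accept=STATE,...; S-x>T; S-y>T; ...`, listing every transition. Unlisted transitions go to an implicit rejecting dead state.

Build one automaton per condition and run them in lockstep. One (7 states) tracks the last 2 symbols read; the other (4 states) tracks partial matches of the forbidden pattern `111`. Each combined state is a pair, one component from each; accept when both components accept. After merging equivalent states the machine shrinks.
        0   1  
>  S0   S0  S1 
   S1   S2  S3 
 * S2   S0  S1 
 * S3   S2  S4 
   S4   S4  S4 
(> = start, * = accepting)

start=S0; accept=S2,S3; S0-0>S0; S0-1>S1; S1-0>S2; S1-1>S3; S2-0>S0; S2-1>S1; S3-0>S2; S3-1>S4; S4-0>S4; S4-1>S4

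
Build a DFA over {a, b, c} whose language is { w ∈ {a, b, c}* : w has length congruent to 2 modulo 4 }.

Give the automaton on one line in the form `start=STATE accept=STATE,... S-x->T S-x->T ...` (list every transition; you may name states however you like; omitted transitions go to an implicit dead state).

start=q0 accept=q2 q0-a->q1 q0-b->q1 q0-c->q1 q1-a->q2 q1-b->q2 q1-c->q2 q2-a->q3 q2-b->q3 q2-c->q3 q3-a->q0 q3-b->q0 q3-c->q0

Only the length mod 4 matters, so use a 4-cycle: from any state, every input symbol moves to the next state, wrapping q3 back to q0. Mark q2 accepting.
        a   b   c  
>  q0   q1  q1  q1 
   q1   q2  q2  q2 
 * q2   q3  q3  q3 
   q3   q0  q0  q0 
(> = start, * = accepting)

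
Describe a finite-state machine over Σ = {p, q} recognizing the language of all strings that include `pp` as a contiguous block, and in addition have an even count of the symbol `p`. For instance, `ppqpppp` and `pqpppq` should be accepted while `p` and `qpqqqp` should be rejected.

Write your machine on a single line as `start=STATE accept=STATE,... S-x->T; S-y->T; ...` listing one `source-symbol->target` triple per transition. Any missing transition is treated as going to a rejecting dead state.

start=A; accept=C; A-p->B; A-q->A; B-p->C; B-q->D; C-p->E; C-q->C; D-p->F; D-q->D; E-p->C; E-q->E; F-p->E; F-q->A

Run two small machines in parallel and take their product. The first has 3 states tracking whether and how much of `pp` has been seen; the second has 2 states tracking the count of `p`s modulo 2. A product state is a pair (one from each), accepting exactly when both do.
A 6-state machine:
       p  q 
>  A   B  A 
   B   C  D 
 * C   E  C 
   D   F  D 
   E   C  E 
   F   E  A 
(> = start, * = accepting)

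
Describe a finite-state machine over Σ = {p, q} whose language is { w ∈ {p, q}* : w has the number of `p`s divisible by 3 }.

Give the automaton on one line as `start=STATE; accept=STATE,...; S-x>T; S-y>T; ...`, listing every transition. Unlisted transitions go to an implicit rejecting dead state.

Keep the running count of `p`s modulo 3: each `p` advances along the cycle s0 → s1 → s2 → s0 while other symbols loop. Accept at s0.
A 3-state machine:
        p   q  
>* s0   s1  s0 
   s1   s2  s1 
   s2   s0  s2 
(> = start, * = accepting)

start=s0; accept=s0; s0-p>s1; s0-q>s0; s1-p>s2; s1-q>s1; s2-p>s0; s2-q>s2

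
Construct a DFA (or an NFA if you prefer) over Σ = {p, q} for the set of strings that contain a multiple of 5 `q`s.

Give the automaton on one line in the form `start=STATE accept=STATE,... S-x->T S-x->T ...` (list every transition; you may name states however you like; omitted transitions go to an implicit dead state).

The only thing that matters is how many `q`s have appeared, reduced mod 5. Use one state per residue: s0 for 0, …, s4 for 4. Reading `q` moves to the next residue; anything else stays put. s0 is accepting.
        p   q  
>* s0   s0  s1 
   s1   s1  s2 
   s2   s2  s3 
   s3   s3  s4 
   s4   s4  s0 
(> = start, * = accepting)

start=s0 accept=s0 s0-p->s0 s0-q->s1 s1-p->s1 s1-q->s2 s2-p->s2 s2-q->s3 s3-p->s3 s3-q->s4 s4-p->s4 s4-q->s0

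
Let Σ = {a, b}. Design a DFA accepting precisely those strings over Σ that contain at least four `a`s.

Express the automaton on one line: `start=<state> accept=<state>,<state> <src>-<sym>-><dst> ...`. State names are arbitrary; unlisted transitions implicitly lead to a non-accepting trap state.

Count `a`s, saturating at 5: states q0 through q4 mean 0 through 4 `a`s seen; q5 means more than 4. Each `a` increments (capped at q5); other symbols loop. Accept from {q4, q5}.
        a   b  
>  q0   q1  q0 
   q1   q2  q1 
   q2   q3  q2 
   q3   q4  q3 
 * q4   q5  q4 
 * q5   q5  q5 
(> = start, * = accepting)

start=q0 accept=q4,q5 q0-a->q1 q0-b->q0 q1-a->q2 q1-b->q1 q2-a->q3 q2-b->q2 q3-a->q4 q3-b->q3 q4-a->q5 q4-b->q4 q5-a->q5 q5-b->q5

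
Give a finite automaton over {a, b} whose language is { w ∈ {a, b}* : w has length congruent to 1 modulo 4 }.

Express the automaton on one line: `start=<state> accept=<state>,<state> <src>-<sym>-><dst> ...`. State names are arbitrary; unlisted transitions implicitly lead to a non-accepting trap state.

Only the length mod 4 matters, so use a 4-cycle: from any state, every input symbol moves to the next state, wrapping s3 back to s0. Mark s1 accepting.
With 4 states:
        a   b  
>  s0   s1  s1 
 * s1   s2  s2 
   s2   s3  s3 
   s3   s0  s0 
(> = start, * = accepting)

start=s0 accept=s1 s0-a->s1 s0-b->s1 s1-a->s2 s1-b->s2 s2-a->s3 s2-b->s3 s3-a->s0 s3-b->s0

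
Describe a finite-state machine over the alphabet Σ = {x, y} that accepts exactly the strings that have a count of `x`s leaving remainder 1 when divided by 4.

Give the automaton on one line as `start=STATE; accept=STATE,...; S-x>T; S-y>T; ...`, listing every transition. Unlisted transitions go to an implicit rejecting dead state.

Keep the running count of `x`s modulo 4: each `x` advances along the cycle A → B → C → D → A while other symbols loop. Accept at B.
A 4-state machine:
       x  y 
>  A   B  A 
 * B   C  B 
   C   D  C 
   D   A  D 
(> = start, * = accepting)

start=A; accept=B; A-x>B; A-y>A; B-x>C; B-y>B; C-x>D; C-y>C; D-x>A; D-y>D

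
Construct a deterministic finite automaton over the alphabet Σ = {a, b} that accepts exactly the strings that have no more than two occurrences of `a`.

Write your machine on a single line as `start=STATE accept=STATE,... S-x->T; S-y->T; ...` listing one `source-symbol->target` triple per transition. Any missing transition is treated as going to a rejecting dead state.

start=S0; accept=S0,S1,S2; S0-a->S1; S0-b->S0; S1-a->S2; S1-b->S1; S2-a->S3; S2-b->S2; S3-a->S3; S3-b->S3

Only the number of `a`s matters, and only up to 3. Make a chain S0 → S1 → S2 → S3 advanced by each `a` (with S3 absorbing); every other symbol self-loops. The accepting set is {S0, S1, S2}.
        a   b  
>* S0   S1  S0 
 * S1   S2  S1 
 * S2   S3  S2 
   S3   S3  S3 
(> = start, * = accepting)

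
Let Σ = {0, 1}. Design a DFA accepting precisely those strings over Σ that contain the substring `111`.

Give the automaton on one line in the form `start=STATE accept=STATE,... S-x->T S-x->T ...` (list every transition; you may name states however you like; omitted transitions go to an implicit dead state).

start=q0 accept=q3 q0-0->q0 q0-1->q1 q1-0->q0 q1-1->q2 q2-0->q0 q2-1->q3 q3-0->q3 q3-1->q3

Track how much of `111` has been matched so far: state q0 is no progress, q3 is the absorbing accept state reached once `111` has occurred. Intermediate states record partial matches; on a mismatch, fall back to the longest reusable overlap.
        0   1  
>  q0   q0  q1 
   q1   q0  q2 
   q2   q0  q3 
 * q3   q3  q3 
(> = start, * = accepting)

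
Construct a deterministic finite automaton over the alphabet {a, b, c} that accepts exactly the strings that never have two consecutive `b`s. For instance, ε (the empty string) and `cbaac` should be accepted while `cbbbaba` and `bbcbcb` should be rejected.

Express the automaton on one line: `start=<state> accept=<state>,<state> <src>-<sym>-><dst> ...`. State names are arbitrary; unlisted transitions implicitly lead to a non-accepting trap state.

start=S0 accept=S0,S1 S0-a->S0 S0-b->S1 S0-c->S0 S1-a->S0 S1-b->S2 S1-c->S0 S2-a->S2 S2-b->S2 S2-c->S2

This is the complement of 'contains `bb`'. Use the same substring-matching states — S0 through S2 holding how much of `bb` has just been matched — but flip the accepting set: everything except the trap S2 accepts.
        a   b   c  
>* S0   S0  S1  S0 
 * S1   S0  S2  S0 
   S2   S2  S2  S2 
(> = start, * = accepting)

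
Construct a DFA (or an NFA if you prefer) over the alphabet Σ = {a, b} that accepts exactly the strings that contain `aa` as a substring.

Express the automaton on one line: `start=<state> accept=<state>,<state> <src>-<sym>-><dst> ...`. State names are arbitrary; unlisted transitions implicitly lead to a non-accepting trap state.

start=q0 accept=q2 q0-a->q1 q0-b->q0 q1-a->q2 q1-b->q0 q2-a->q2 q2-b->q2

Track how much of `aa` has been matched so far: state q0 is no progress, q2 is the absorbing accept state reached once `aa` has occurred. Intermediate states record partial matches; on a mismatch, fall back to the longest reusable overlap.
3 states suffice.
        a   b  
>  q0   q1  q0 
   q1   q2  q0 
 * q2   q2  q2 
(> = start, * = accepting)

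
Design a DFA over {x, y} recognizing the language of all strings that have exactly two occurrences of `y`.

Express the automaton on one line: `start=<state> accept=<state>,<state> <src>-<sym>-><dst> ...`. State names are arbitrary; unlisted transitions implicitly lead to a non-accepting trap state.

Only the number of `y`s matters, and only up to 3. Make a chain q0 → q1 → q2 → q3 advanced by each `y` (with q3 absorbing); every other symbol self-loops. The accepting set is {q2}.
4 states suffice.
        x   y  
>  q0   q0  q1 
   q1   q1  q2 
 * q2   q2  q3 
   q3   q3  q3 
(> = start, * = accepting)

start=q0 accept=q2 q0-x->q0 q0-y->q1 q1-x->q1 q1-y->q2 q2-x->q2 q2-y->q3 q3-x->q3 q3-y->q3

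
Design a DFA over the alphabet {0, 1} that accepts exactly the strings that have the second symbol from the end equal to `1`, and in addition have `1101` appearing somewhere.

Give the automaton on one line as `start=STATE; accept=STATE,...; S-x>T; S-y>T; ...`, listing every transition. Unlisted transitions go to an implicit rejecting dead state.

Handle the two conditions separately and then intersect. One (7 states) tracks the last 2 symbols read; the other (5 states) tracks whether and how much of `1101` has been seen. Each combined state is a pair, one component from each; accept when both components accept. After merging equivalent states the machine shrinks.
        0   1  
>  s0   s0  s1 
   s1   s0  s2 
   s2   s3  s2 
   s3   s0  s4 
   s4   s5  s6 
 * s5   s7  s4 
 * s6   s5  s6 
   s7   s7  s4 
(> = start, * = accepting)

start=s0; accept=s5,s6; s0-0>s0; s0-1>s1; s1-0>s0; s1-1>s2; s2-0>s3; s2-1>s2; s3-0>s0; s3-1>s4; s4-0>s5; s4-1>s6; s5-0>s7; s5-1>s4; s6-0>s5; s6-1>s6; s7-0>s7; s7-1>s4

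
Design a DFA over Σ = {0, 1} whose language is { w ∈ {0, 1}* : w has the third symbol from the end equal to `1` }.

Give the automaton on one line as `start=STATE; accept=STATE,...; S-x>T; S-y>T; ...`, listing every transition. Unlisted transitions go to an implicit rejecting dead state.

Because acceptance depends on a position counted from the end, the machine has to buffer the most recent 3 symbols. Make each state the string of the last up-to-3 symbols read; on input `x` shift the window left and append `x`. Accept when the buffered window has length 3 and begins with `1`.
15 states suffice.
       0  1 
>  A   B  C 
   B   D  E 
   C   F  G 
   D   H  I 
   E   J  K 
   F   L  M 
   G   N  O 
   H   H  I 
   I   J  K 
   J   L  M 
   K   N  O 
 * L   H  I 
 * M   J  K 
 * N   L  M 
 * O   N  O 
(> = start, * = accepting)

start=A; accept=L,M,N,O; A-0>B; A-1>C; B-0>D; B-1>E; C-0>F; C-1>G; D-0>H; D-1>I; E-0>J; E-1>K; F-0>L; F-1>M; G-0>N; G-1>O; H-0>H; H-1>I; I-0>J; I-1>K; J-0>L; J-1>M; K-0>N; K-1>O; L-0>H; L-1>I; M-0>J; M-1>K; N-0>L; N-1>M; O-0>N; O-1>O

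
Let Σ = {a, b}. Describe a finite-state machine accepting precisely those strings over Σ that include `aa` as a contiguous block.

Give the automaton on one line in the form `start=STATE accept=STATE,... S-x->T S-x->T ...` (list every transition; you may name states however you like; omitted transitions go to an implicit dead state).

start=q0 accept=q2 q0-a->q1 q0-b->q0 q1-a->q2 q1-b->q0 q2-a->q2 q2-b->q2

Track how much of `aa` has been matched so far: state q0 is no progress, q2 is the absorbing accept state reached once `aa` has occurred. Intermediate states record partial matches; on a mismatch, fall back to the longest reusable overlap.
        a   b  
>  q0   q1  q0 
   q1   q2  q0 
 * q2   q2  q2 
(> = start, * = accepting)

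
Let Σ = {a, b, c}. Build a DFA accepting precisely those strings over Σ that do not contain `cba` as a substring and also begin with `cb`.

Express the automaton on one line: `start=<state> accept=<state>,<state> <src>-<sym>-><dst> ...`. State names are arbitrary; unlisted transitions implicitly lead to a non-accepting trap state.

Run two small machines in parallel and take their product. One (4 states) tracks partial matches of the forbidden pattern `cba`; the other (4 states) tracks whether the input so far still matches the prefix `cb`. Each combined state is a pair, one component from each; accept when both components accept. After merging equivalent states the machine shrinks.
A 6-state machine:
        a   b   c  
>  S0   S1  S1  S2 
   S1   S1  S1  S1 
   S2   S1  S3  S1 
 * S3   S1  S4  S5 
 * S4   S4  S4  S5 
 * S5   S4  S3  S5 
(> = start, * = accepting)

start=S0 accept=S3,S4,S5 S0-a->S1 S0-b->S1 S0-c->S2 S1-a->S1 S1-b->S1 S1-c->S1 S2-a->S1 S2-b->S3 S2-c->S1 S3-a->S1 S3-b->S4 S3-c->S5 S4-a->S4 S4-b->S4 S4-c->S5 S5-a->S4 S5-b->S3 S5-c->S5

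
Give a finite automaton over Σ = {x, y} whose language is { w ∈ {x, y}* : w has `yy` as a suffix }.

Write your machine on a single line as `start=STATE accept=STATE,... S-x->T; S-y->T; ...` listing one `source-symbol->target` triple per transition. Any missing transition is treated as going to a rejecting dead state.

Let each state record the length of the longest suffix of the input read so far that is also a prefix of `yy`. q1 means the last symbol is `y`; q2 means the last 2 symbols are `yy`. Accept only at q2, where the string currently ends in `yy`.
        x   y  
>  q0   q0  q1 
   q1   q0  q2 
 * q2   q0  q2 
(> = start, * = accepting)

start=q0; accept=q2; q0-x->q0; q0-y->q1; q1-x->q0; q1-y->q2; q2-x->q0; q2-y->q2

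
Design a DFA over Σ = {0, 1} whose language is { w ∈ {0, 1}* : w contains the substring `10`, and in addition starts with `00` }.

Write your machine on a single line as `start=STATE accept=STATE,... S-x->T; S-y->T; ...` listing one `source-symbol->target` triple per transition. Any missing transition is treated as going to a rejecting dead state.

start=q0; accept=q5; q0-0->q1; q0-1->q2; q1-0->q3; q1-1->q2; q2-0->q2; q2-1->q2; q3-0->q3; q3-1->q4; q4-0->q5; q4-1->q4; q5-0->q5; q5-1->q5

Build one automaton per condition and run them in lockstep. The first has 3 states tracking whether and how much of `10` has been seen; the second has 4 states tracking whether the input so far still matches the prefix `00`. A product state is a pair (one from each), accepting exactly when both do. Equivalent product states are then merged.
With 6 states:
        0   1  
>  q0   q1  q2 
   q1   q3  q2 
   q2   q2  q2 
   q3   q3  q4 
   q4   q5  q4 
 * q5   q5  q5 
(> = start, * = accepting)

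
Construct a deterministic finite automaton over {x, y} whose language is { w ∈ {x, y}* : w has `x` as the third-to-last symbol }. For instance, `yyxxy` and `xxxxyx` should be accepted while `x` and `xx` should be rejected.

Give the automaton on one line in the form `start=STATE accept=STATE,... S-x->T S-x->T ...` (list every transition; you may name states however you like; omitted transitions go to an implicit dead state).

start=S0 accept=S7,S8,S9,S10 S0-x->S1 S0-y->S2 S1-x->S3 S1-y->S4 S2-x->S5 S2-y->S6 S3-x->S7 S3-y->S8 S4-x->S9 S4-y->S10 S5-x->S11 S5-y->S12 S6-x->S13 S6-y->S14 S7-x->S7 S7-y->S8 S8-x->S9 S8-y->S10 S9-x->S11 S9-y->S12 S10-x->S13 S10-y->S14 S11-x->S7 S11-y->S8 S12-x->S9 S12-y->S10 S13-x->S11 S13-y->S12 S14-x->S13 S14-y->S14

A DFA must remember the last 3 symbols (since which symbol is third-to-last isn't known until the input ends). Use one state per possible window of the last ≤3 symbols; accept from those whose window starts with `x`.
15 states suffice.
          x    y  
>  S0     S1   S2 
   S1     S3   S4 
   S2     S5   S6 
   S3     S7   S8 
   S4     S9  S10 
   S5    S11  S12 
   S6    S13  S14 
 * S7     S7   S8 
 * S8     S9  S10 
 * S9    S11  S12 
 * S10   S13  S14 
   S11    S7   S8 
   S12    S9  S10 
   S13   S11  S12 
   S14   S13  S14 
(> = start, * = accepting)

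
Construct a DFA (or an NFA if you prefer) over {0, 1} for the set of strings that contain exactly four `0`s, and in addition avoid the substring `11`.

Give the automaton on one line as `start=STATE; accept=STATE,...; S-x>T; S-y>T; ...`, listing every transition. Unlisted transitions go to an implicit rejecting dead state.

start=S0; accept=S8,S10; S0-0>S1; S0-1>S2; S1-0>S3; S1-1>S4; S2-0>S1; S2-1>S5; S3-0>S6; S3-1>S7; S4-0>S3; S4-1>S5; S5-0>S5; S5-1>S5; S6-0>S8; S6-1>S9; S7-0>S6; S7-1>S5; S8-0>S5; S8-1>S10; S9-0>S8; S9-1>S5; S10-0>S5; S10-1>S5

Build one automaton per condition and run them in lockstep. The first has 6 states tracking the count of `0`s, saturating at 5; the second has 3 states tracking partial matches of the forbidden pattern `11`. A product state is a pair (one from each), accepting exactly when both do. After merging equivalent states the machine shrinks.
11 states suffice.
          0    1  
>  S0     S1   S2 
   S1     S3   S4 
   S2     S1   S5 
   S3     S6   S7 
   S4     S3   S5 
   S5     S5   S5 
   S6     S8   S9 
   S7     S6   S5 
 * S8     S5  S10 
   S9     S8   S5 
 * S10    S5   S5 
(> = start, * = accepting)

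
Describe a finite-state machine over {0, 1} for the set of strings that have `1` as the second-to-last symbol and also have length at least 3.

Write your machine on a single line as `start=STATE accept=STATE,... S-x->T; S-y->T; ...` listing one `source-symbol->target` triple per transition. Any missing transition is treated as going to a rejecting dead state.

start=s0; accept=s9,s10,s13,s14; s0-0->s1; s0-1->s2; s1-0->s3; s1-1->s4; s2-0->s5; s2-1->s6; s3-0->s7; s3-1->s8; s4-0->s9; s4-1->s10; s5-0->s7; s5-1->s8; s6-0->s9; s6-1->s10; s7-0->s11; s7-1->s12; s8-0->s13; s8-1->s14; s9-0->s11; s9-1->s12; s10-0->s13; s10-1->s14; s11-0->s11; s11-1->s12; s12-0->s13; s12-1->s14; s13-0->s11; s13-1->s12; s14-0->s13; s14-1->s14

Run two small machines in parallel and take their product. The first has 7 states tracking the last 2 symbols read; the second has 5 states tracking the input length, saturating at 4. A product state is a pair (one from each), accepting exactly when both do.
With 15 states:
          0    1  
>  s0     s1   s2 
   s1     s3   s4 
   s2     s5   s6 
   s3     s7   s8 
   s4     s9  s10 
   s5     s7   s8 
   s6     s9  s10 
   s7    s11  s12 
   s8    s13  s14 
 * s9    s11  s12 
 * s10   s13  s14 
   s11   s11  s12 
   s12   s13  s14 
 * s13   s11  s12 
 * s14   s13  s14 
(> = start, * = accepting)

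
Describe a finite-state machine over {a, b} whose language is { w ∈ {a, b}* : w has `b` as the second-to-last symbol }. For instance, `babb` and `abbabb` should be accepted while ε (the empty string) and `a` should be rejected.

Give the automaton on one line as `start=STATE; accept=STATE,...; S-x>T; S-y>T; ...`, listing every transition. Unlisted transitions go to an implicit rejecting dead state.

start=q0; accept=q5,q6; q0-a>q1; q0-b>q2; q1-a>q3; q1-b>q4; q2-a>q5; q2-b>q6; q3-a>q3; q3-b>q4; q4-a>q5; q4-b>q6; q5-a>q3; q5-b>q4; q6-a>q5; q6-b>q6

Because acceptance depends on a position counted from the end, the machine has to buffer the most recent 2 symbols. Make each state the string of the last up-to-2 symbols read; on input `x` shift the window left and append `x`. Accept when the buffered window has length 2 and begins with `b`.
With 7 states:
        a   b  
>  q0   q1  q2 
   q1   q3  q4 
   q2   q5  q6 
   q3   q3  q4 
   q4   q5  q6 
 * q5   q3  q4 
 * q6   q5  q6 
(> = start, * = accepting)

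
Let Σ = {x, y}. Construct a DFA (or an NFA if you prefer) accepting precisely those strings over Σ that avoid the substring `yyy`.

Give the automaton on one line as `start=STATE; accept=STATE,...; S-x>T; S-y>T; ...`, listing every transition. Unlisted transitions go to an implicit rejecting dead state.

Track partial matches of the forbidden pattern `yyy`. State S3 is a dead state reached once `yyy` has occurred; every other state accepts. S0 means no part of `yyy` is currently matched.
With 4 states:
        x   y  
>* S0   S0  S1 
 * S1   S0  S2 
 * S2   S0  S3 
   S3   S3  S3 
(> = start, * = accepting)

start=S0; accept=S0,S1,S2; S0-x>S0; S0-y>S1; S1-x>S0; S1-y>S2; S2-x>S0; S2-y>S3; S3-x>S3; S3-y>S3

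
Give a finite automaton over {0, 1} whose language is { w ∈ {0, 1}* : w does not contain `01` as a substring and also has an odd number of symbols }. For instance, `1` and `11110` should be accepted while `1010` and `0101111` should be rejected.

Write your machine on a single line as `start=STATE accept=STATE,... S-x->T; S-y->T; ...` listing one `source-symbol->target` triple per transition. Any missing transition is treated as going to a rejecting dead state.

Run two small machines in parallel and take their product. The first has 3 states tracking partial matches of the forbidden pattern `01`; the second has 2 states tracking the input length modulo 2. A product state is a pair (one from each), accepting exactly when both do. Minimizing collapses redundant product states.
A 5-state machine:
        0   1  
>  S0   S1  S2 
 * S1   S3  S4 
 * S2   S3  S0 
   S3   S1  S4 
   S4   S4  S4 
(> = start, * = accepting)

start=S0; accept=S1,S2; S0-0->S1; S0-1->S2; S1-0->S3; S1-1->S4; S2-0->S3; S2-1->S0; S3-0->S1; S3-1->S4; S4-0->S4; S4-1->S4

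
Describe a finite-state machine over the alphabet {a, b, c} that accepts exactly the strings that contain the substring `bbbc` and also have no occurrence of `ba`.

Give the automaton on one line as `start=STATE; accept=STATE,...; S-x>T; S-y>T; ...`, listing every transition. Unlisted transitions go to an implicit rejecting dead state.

Handle the two conditions separately and then intersect. The first has 5 states tracking whether and how much of `bbbc` has been seen; the second has 3 states tracking partial matches of the forbidden pattern `ba`. A product state is a pair (one from each), accepting exactly when both do.
11 states suffice.
          a    b    c  
>  S0     S0   S1   S0 
   S1     S2   S3   S0 
   S2     S2   S4   S2 
   S3     S2   S5   S0 
   S4     S2   S6   S2 
   S5     S2   S5   S7 
   S6     S2   S8   S2 
 * S7     S7   S9   S7 
   S8     S2   S8  S10 
 * S9    S10   S9   S7 
   S10   S10  S10  S10 
(> = start, * = accepting)

start=S0; accept=S7,S9; S0-a>S0; S0-b>S1; S0-c>S0; S1-a>S2; S1-b>S3; S1-c>S0; S2-a>S2; S2-b>S4; S2-c>S2; S3-a>S2; S3-b>S5; S3-c>S0; S4-a>S2; S4-b>S6; S4-c>S2; S5-a>S2; S5-b>S5; S5-c>S7; S6-a>S2; S6-b>S8; S6-c>S2; S7-a>S7; S7-b>S9; S7-c>S7; S8-a>S2; S8-b>S8; S8-c>S10; S9-a>S10; S9-b>S9; S9-c>S7; S10-a>S10; S10-b>S10; S10-c>S10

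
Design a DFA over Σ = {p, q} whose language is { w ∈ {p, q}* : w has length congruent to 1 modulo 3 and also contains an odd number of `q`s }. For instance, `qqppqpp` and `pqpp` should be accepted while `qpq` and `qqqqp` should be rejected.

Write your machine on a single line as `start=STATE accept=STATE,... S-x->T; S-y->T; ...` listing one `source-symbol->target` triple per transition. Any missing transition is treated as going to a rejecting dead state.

Build one automaton per condition and run them in lockstep. One (3 states) tracks the input length modulo 3; the other (2 states) tracks the count of `q`s modulo 2. Each combined state is a pair, one component from each; accept when both components accept.
A 6-state machine:
        p   q  
>  S0   S1  S2 
   S1   S3  S4 
 * S2   S4  S3 
   S3   S0  S5 
   S4   S5  S0 
   S5   S2  S1 
(> = start, * = accepting)

start=S0; accept=S2; S0-p->S1; S0-q->S2; S1-p->S3; S1-q->S4; S2-p->S4; S2-q->S3; S3-p->S0; S3-q->S5; S4-p->S5; S4-q->S0; S5-p->S2; S5-q->S1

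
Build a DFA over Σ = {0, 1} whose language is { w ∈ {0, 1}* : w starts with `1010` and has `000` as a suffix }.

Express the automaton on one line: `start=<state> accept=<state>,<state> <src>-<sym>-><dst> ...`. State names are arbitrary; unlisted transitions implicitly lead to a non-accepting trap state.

start=s0 accept=s11 s0-0->s1 s0-1->s2 s1-0->s3 s1-1->s4 s2-0->s5 s2-1->s4 s3-0->s6 s3-1->s4 s4-0->s1 s4-1->s4 s5-0->s3 s5-1->s7 s6-0->s6 s6-1->s4 s7-0->s8 s7-1->s4 s8-0->s9 s8-1->s10 s9-0->s11 s9-1->s10 s10-0->s8 s10-1->s10 s11-0->s11 s11-1->s10

Build one automaton per condition and run them in lockstep. One (6 states) tracks whether the input so far still matches the prefix `1010`; the other (4 states) tracks how much of the suffix `000` has currently been matched. Each combined state is a pair, one component from each; accept when both components accept.
          0    1  
>  s0     s1   s2 
   s1     s3   s4 
   s2     s5   s4 
   s3     s6   s4 
   s4     s1   s4 
   s5     s3   s7 
   s6     s6   s4 
   s7     s8   s4 
   s8     s9  s10 
   s9    s11  s10 
   s10    s8  s10 
 * s11   s11  s10 
(> = start, * = accepting)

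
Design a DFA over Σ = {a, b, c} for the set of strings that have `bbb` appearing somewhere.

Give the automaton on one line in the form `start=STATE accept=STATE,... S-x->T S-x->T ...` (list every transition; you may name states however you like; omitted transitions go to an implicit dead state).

start=q0 accept=q3 q0-a->q0 q0-b->q1 q0-c->q0 q1-a->q0 q1-b->q2 q1-c->q0 q2-a->q0 q2-b->q3 q2-c->q0 q3-a->q3 q3-b->q3 q3-c->q3

States q0..q2 record the length of the longest prefix of `bbb` that matches the current input suffix. Reaching q3 means `bbb` has been seen, and we stay there forever. Accept from q3.
With 4 states:
        a   b   c  
>  q0   q0  q1  q0 
   q1   q0  q2  q0 
   q2   q0  q3  q0 
 * q3   q3  q3  q3 
(> = start, * = accepting)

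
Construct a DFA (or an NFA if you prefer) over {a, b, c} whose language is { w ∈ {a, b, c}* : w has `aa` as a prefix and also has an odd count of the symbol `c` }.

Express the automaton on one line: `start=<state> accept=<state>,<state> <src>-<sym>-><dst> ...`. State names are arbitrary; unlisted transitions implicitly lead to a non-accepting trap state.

Build one automaton per condition and run them in lockstep. The first has 4 states tracking whether the input so far still matches the prefix `aa`; the second has 2 states tracking the count of `c`s modulo 2. A product state is a pair (one from each), accepting exactly when both do. After merging equivalent states the machine shrinks.
With 5 states:
        a   b   c  
>  S0   S1  S2  S2 
   S1   S3  S2  S2 
   S2   S2  S2  S2 
   S3   S3  S3  S4 
 * S4   S4  S4  S3 
(> = start, * = accepting)

start=S0 accept=S4 S0-a->S1 S0-b->S2 S0-c->S2 S1-a->S3 S1-b->S2 S1-c->S2 S2-a->S2 S2-b->S2 S2-c->S2 S3-a->S3 S3-b->S3 S3-c->S4 S4-a->S4 S4-b->S4 S4-c->S3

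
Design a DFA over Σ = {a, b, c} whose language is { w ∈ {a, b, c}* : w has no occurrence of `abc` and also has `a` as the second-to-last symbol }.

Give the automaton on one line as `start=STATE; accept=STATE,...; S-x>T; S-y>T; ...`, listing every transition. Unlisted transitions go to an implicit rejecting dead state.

Handle the two conditions separately and then intersect. The first has 4 states tracking partial matches of the forbidden pattern `abc`; the second has 13 states tracking the last 2 symbols read. A product state is a pair (one from each), accepting exactly when both do. After merging equivalent states the machine shrinks.
A 6-state machine:
        a   b   c  
>  s0   s1  s0  s0 
   s1   s2  s3  s4 
 * s2   s2  s3  s4 
 * s3   s1  s0  s5 
 * s4   s1  s0  s0 
   s5   s5  s5  s5 
(> = start, * = accepting)

start=s0; accept=s2,s3,s4; s0-a>s1; s0-b>s0; s0-c>s0; s1-a>s2; s1-b>s3; s1-c>s4; s2-a>s2; s2-b>s3; s2-c>s4; s3-a>s1; s3-b>s0; s3-c>s5; s4-a>s1; s4-b>s0; s4-c>s0; s5-a>s5; s5-b>s5; s5-c>s5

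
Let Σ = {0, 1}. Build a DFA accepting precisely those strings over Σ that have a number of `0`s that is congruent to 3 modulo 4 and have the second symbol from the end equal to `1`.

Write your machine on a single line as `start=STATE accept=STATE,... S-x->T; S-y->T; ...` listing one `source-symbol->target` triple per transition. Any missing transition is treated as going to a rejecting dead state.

Handle the two conditions separately and then intersect. One (4 states) tracks the count of `0`s modulo 4; the other (7 states) tracks the last 2 symbols read. Each combined state is a pair, one component from each; accept when both components accept. Minimizing collapses redundant product states.
8 states suffice.
        0   1  
>  s0   s1  s0 
   s1   s2  s1 
   s2   s3  s4 
   s3   s0  s5 
   s4   s6  s4 
   s5   s0  s7 
 * s6   s0  s5 
 * s7   s0  s7 
(> = start, * = accepting)

start=s0; accept=s6,s7; s0-0->s1; s0-1->s0; s1-0->s2; s1-1->s1; s2-0->s3; s2-1->s4; s3-0->s0; s3-1->s5; s4-0->s6; s4-1->s4; s5-0->s0; s5-1->s7; s6-0->s0; s6-1->s5; s7-0->s0; s7-1->s7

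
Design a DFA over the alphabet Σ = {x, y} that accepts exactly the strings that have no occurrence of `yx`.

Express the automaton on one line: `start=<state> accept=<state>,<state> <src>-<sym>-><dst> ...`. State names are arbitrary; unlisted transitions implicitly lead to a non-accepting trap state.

start=s0 accept=s0,s1 s0-x->s0 s0-y->s1 s1-x->s2 s1-y->s1 s2-x->s2 s2-y->s2

Track partial matches of the forbidden pattern `yx`. State s2 is a dead state reached once `yx` has occurred; every other state accepts. s0 means no part of `yx` is currently matched.
With 3 states:
        x   y  
>* s0   s0  s1 
 * s1   s2  s1 
   s2   s2  s2 
(> = start, * = accepting)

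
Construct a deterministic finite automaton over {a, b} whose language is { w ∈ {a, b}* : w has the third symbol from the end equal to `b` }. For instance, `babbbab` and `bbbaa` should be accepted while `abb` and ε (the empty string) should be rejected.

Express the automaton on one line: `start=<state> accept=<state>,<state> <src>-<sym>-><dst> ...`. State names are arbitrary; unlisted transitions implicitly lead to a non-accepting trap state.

start=S0 accept=S11,S12,S13,S14 S0-a->S1 S0-b->S2 S1-a->S3 S1-b->S4 S2-a->S5 S2-b->S6 S3-a->S7 S3-b->S8 S4-a->S9 S4-b->S10 S5-a->S11 S5-b->S12 S6-a->S13 S6-b->S14 S7-a->S7 S7-b->S8 S8-a->S9 S8-b->S10 S9-a->S11 S9-b->S12 S10-a->S13 S10-b->S14 S11-a->S7 S11-b->S8 S12-a->S9 S12-b->S10 S13-a->S11 S13-b->S12 S14-a->S13 S14-b->S14

Because acceptance depends on a position counted from the end, the machine has to buffer the most recent 3 symbols. Make each state the string of the last up-to-3 symbols read; on input `x` shift the window left and append `x`. Accept when the buffered window has length 3 and begins with `b`.
          a    b  
>  S0     S1   S2 
   S1     S3   S4 
   S2     S5   S6 
   S3     S7   S8 
   S4     S9  S10 
   S5    S11  S12 
   S6    S13  S14 
   S7     S7   S8 
   S8     S9  S10 
   S9    S11  S12 
   S10   S13  S14 
 * S11    S7   S8 
 * S12    S9  S10 
 * S13   S11  S12 
 * S14   S13  S14 
(> = start, * = accepting)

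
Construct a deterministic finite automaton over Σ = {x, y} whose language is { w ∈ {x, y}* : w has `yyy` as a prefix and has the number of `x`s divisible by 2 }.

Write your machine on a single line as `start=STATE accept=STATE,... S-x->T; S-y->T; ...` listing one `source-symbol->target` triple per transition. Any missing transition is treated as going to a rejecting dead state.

Build one automaton per condition and run them in lockstep. One (5 states) tracks whether the input so far still matches the prefix `yyy`; the other (2 states) tracks the count of `x`s modulo 2. Each combined state is a pair, one component from each; accept when both components accept. Minimizing collapses redundant product states.
        x   y  
>  s0   s1  s2 
   s1   s1  s1 
   s2   s1  s3 
   s3   s1  s4 
 * s4   s5  s4 
   s5   s4  s5 
(> = start, * = accepting)

start=s0; accept=s4; s0-x->s1; s0-y->s2; s1-x->s1; s1-y->s1; s2-x->s1; s2-y->s3; s3-x->s1; s3-y->s4; s4-x->s5; s4-y->s4; s5-x->s4; s5-y->s5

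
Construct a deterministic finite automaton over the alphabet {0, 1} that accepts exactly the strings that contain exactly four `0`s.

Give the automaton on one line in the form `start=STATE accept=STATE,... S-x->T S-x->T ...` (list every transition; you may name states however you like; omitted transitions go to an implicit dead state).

Only the number of `0`s matters, and only up to 5. Make a chain A → B → C → D → E → F advanced by each `0` (with F absorbing); every other symbol self-loops. The accepting set is {E}.
With 6 states:
       0  1 
>  A   B  A 
   B   C  B 
   C   D  C 
   D   E  D 
 * E   F  E 
   F   F  F 
(> = start, * = accepting)

start=A accept=E A-0->B A-1->A B-0->C B-1->B C-0->D C-1->C D-0->E D-1->D E-0->F E-1->E F-0->F F-1->F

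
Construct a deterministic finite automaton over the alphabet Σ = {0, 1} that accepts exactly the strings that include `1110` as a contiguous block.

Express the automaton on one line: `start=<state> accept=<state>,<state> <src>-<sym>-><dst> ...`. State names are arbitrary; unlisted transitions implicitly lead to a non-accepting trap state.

Track how much of `1110` has been matched so far: state s0 is no progress, s4 is the absorbing accept state reached once `1110` has occurred. Intermediate states record partial matches; on a mismatch, fall back to the longest reusable overlap.
A 5-state machine:
        0   1  
>  s0   s0  s1 
   s1   s0  s2 
   s2   s0  s3 
   s3   s4  s3 
 * s4   s4  s4 
(> = start, * = accepting)

start=s0 accept=s4 s0-0->s0 s0-1->s1 s1-0->s0 s1-1->s2 s2-0->s0 s2-1->s3 s3-0->s4 s3-1->s3 s4-0->s4 s4-1->s4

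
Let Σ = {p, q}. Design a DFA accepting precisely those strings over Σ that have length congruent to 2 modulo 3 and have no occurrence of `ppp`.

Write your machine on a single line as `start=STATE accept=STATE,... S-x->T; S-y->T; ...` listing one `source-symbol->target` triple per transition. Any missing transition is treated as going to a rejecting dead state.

Build one automaton per condition and run them in lockstep. The first has 3 states tracking the input length modulo 3; the second has 4 states tracking partial matches of the forbidden pattern `ppp`. A product state is a pair (one from each), accepting exactly when both do. Equivalent product states are then merged.
With 10 states:
        p   q  
>  S0   S1  S2 
   S1   S3  S4 
   S2   S5  S4 
 * S3   S6  S0 
 * S4   S7  S0 
 * S5   S8  S0 
   S6   S6  S6 
   S7   S9  S2 
   S8   S6  S2 
   S9   S6  S4 
(> = start, * = accepting)

start=S0; accept=S3,S4,S5; S0-p->S1; S0-q->S2; S1-p->S3; S1-q->S4; S2-p->S5; S2-q->S4; S3-p->S6; S3-q->S0; S4-p->S7; S4-q->S0; S5-p->S8; S5-q->S0; S6-p->S6; S6-q->S6; S7-p->S9; S7-q->S2; S8-p->S6; S8-q->S2; S9-p->S6; S9-q->S4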